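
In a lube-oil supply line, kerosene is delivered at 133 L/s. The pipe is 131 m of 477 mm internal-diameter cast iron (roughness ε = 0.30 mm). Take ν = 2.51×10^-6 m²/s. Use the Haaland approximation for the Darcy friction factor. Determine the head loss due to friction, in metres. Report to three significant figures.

h_f ≈ 0.154 m

V = 4Q/(πD²) = 4·0.133/(π·0.477²) = 0.7443 m/s
Re = VD/ν = 0.7443·0.477/2.51×10^-6 = 1.41×10^5 → turbulent
ε/D = 0.30/477 = 6.29×10^-4
Haaland: f = 0.01986
h_f = f(L/D)V²/(2g) = 0.01986·(131/0.477)·0.7443²/(2·9.81) = 0.1540 m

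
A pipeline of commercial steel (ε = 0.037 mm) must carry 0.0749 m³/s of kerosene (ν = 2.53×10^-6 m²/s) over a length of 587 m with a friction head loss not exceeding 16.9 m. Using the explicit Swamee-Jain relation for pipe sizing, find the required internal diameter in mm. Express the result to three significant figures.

Swamee-Jain (Type III): D = 0.66·[ε^1.25·(LQ²/(gh_f))^4.75 + ν·Q^9.4·(L/(gh_f))^5.2]^0.04
LQ²/(gh_f) = 0.01986; L/(gh_f) = 3.541
Term 1 = ε^1.25·(…)^4.75 = 2.38×10^-14; Term 2 = ν·Q^9.4·(…)^5.2 = 4.77×10^-14
D = 0.66·(2.38×10^-14 + 4.77×10^-14)^0.04 = 0.1967 m = 197 mm
Check: V = 2.47 m/s, Re = 1.92×10^5, f = 0.01715, h_f = 15.9 m ≈ 16.9 m ✓

D ≈ 197 mm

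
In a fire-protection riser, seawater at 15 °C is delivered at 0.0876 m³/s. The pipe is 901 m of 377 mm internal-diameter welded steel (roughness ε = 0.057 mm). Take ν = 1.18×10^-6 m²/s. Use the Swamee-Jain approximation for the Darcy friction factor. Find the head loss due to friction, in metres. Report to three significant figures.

V = 4Q/(πD²) = 4·0.0876/(π·0.377²) = 0.7848 m/s
Re = VD/ν = 0.7848·0.377/1.18×10^-6 = 2.51×10^5 → turbulent
ε/D = 0.057/377 = 1.51×10^-4
Swamee-Jain: f = 0.01627
h_f = f(L/D)V²/(2g) = 0.01627·(901/0.377)·0.7848²/(2·9.81) = 1.220 m

h_f ≈ 1.22 m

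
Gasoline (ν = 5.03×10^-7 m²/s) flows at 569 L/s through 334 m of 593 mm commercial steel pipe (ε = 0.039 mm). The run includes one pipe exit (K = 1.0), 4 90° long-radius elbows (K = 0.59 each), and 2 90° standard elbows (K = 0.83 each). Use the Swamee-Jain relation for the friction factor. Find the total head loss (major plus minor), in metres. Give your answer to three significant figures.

H_L ≈ 2.56 m

V = 4Q/(πD²) = 2.060 m/s; V²/2g = 0.2163 m
Re = 2.43×10^6, ε/D = 6.58×10^-5 → f = 0.01207 (Swamee-Jain)
Major: h_f = f(L/D)·V²/2g = 0.01207·563.2·0.2163 = 1.470 m
Minor: ΣK = 5.02; h_m = ΣK·V²/2g = 1.086 m
Total H_L = 1.470 + 1.086 = 2.556 m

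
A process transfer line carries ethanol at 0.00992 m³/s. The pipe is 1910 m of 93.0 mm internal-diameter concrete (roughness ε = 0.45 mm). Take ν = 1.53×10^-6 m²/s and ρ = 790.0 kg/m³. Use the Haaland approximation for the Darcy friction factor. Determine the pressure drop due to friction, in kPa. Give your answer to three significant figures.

Δp ≈ 538 kPa

V = 4Q/(πD²) = 4·0.00992/(π·0.0930²) = 1.460 m/s
Re = VD/ν = 1.460·0.0930/1.53×10^-6 = 8.88×10^4 → turbulent
ε/D = 0.45/93.0 = 0.00484
Haaland: f = 0.03110
h_f = f(L/D)V²/(2g) = 0.03110·(1910/0.0930)·1.460²/(2·9.81) = 69.43 m
Δp = ρg·h_f = 790.0·9.81·69.43 = 538.1 kPa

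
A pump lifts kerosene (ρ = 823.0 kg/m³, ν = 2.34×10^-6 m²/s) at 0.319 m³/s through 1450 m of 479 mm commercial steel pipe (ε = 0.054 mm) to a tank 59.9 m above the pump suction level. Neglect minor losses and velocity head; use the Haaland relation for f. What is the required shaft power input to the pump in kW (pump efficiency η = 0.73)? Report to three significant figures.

V = 4Q/(πD²) = 1.770 m/s; Re = 3.62×10^5; ε/D = 1.13×10^-4; f = 0.01497
h_f = f(L/D)V²/2g = 7.236 m
Total head H = z + h_f = 59.9 + 7.236 = 67.14 m
P_hyd = ρgQH = 823.0·9.81·0.319·67.14 = 172.9 kW
P_shaft = P_hyd/η = 172.9/0.73 = 236.9 kW

P_shaft ≈ 237 kW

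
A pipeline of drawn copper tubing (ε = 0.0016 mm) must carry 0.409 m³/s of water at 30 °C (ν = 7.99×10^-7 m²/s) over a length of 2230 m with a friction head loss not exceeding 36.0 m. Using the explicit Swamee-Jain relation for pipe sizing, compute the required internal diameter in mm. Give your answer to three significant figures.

D ≈ 395 mm

Swamee-Jain (Type III): D = 0.66·[ε^1.25·(LQ²/(gh_f))^4.75 + ν·Q^9.4·(L/(gh_f))^5.2]^0.04
LQ²/(gh_f) = 1.056; L/(gh_f) = 6.314
Term 1 = ε^1.25·(…)^4.75 = 7.38×10^-8; Term 2 = ν·Q^9.4·(…)^5.2 = 2.60×10^-6
D = 0.66·(7.38×10^-8 + 2.60×10^-6)^0.04 = 0.3950 m = 395 mm
Check: V = 3.34 m/s, Re = 1.65×10^6, f = 0.01083, h_f = 34.7 m ≈ 36.0 m ✓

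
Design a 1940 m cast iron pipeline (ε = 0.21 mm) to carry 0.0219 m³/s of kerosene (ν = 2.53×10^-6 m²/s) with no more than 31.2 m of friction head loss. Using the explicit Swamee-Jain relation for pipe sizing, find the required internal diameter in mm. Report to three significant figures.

D ≈ 145 mm

Swamee-Jain (Type III): D = 0.66·[ε^1.25·(LQ²/(gh_f))^4.75 + ν·Q^9.4·(L/(gh_f))^5.2]^0.04
LQ²/(gh_f) = 0.003040; L/(gh_f) = 6.338
Term 1 = ε^1.25·(…)^4.75 = 2.80×10^-17; Term 2 = ν·Q^9.4·(…)^5.2 = 9.41×10^-18
D = 0.66·(2.80×10^-17 + 9.41×10^-18)^0.04 = 0.1454 m = 145 mm
Check: V = 1.32 m/s, Re = 7.58×10^4, f = 0.02433, h_f = 28.8 m ≈ 31.2 m ✓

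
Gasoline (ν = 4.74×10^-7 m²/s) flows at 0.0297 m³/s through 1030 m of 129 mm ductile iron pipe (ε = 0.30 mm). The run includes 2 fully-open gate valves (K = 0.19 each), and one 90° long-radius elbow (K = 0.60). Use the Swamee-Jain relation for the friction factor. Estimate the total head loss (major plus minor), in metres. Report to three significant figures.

H_L ≈ 52.3 m

V = 4Q/(πD²) = 2.272 m/s; V²/2g = 0.2632 m
Re = 6.18×10^5, ε/D = 0.00233 → f = 0.02475 (Swamee-Jain)
Major: h_f = f(L/D)·V²/2g = 0.02475·7984·0.2632 = 52.02 m
Minor: ΣK = 0.980; h_m = ΣK·V²/2g = 0.2579 m
Total H_L = 52.02 + 0.2579 = 52.28 m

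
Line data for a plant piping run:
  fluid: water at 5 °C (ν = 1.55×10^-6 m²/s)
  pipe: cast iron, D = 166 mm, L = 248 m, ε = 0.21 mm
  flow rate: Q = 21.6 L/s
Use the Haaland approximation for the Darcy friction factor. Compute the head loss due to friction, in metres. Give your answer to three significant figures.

h_f ≈ 1.72 m

V = 4Q/(πD²) = 4·0.0216/(π·0.166²) = 0.9980 m/s
Re = VD/ν = 0.9980·0.166/1.55×10^-6 = 1.07×10^5 → turbulent
ε/D = 0.21/166 = 0.00127
Haaland: f = 0.02273
h_f = f(L/D)V²/(2g) = 0.02273·(248/0.166)·0.9980²/(2·9.81) = 1.724 m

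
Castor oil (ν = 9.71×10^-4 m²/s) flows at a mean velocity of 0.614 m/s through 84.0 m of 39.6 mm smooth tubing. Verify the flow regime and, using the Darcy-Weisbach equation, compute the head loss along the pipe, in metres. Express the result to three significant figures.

Re = VD/ν = 0.614·0.03960/9.71×10^-4 = 25.0 → laminar (Re < 2300)
f = 64/Re = 2.556
h_f = f(L/D)V²/(2g) = 2.556·(84.0/0.03960)·0.614²/(2·9.81) = 104.2 m

h_f ≈ 104 m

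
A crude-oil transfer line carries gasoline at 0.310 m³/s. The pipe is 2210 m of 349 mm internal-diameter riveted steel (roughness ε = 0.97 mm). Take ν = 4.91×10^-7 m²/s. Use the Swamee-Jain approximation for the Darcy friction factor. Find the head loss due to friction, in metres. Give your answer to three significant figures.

h_f ≈ 87.2 m

V = 4Q/(πD²) = 4·0.310/(π·0.349²) = 3.241 m/s
Re = VD/ν = 3.241·0.349/4.91×10^-7 = 2.30×10^6 → turbulent
ε/D = 0.97/349 = 0.00278
Swamee-Jain: f = 0.02571
h_f = f(L/D)V²/(2g) = 0.02571·(2210/0.349)·3.241²/(2·9.81) = 87.15 m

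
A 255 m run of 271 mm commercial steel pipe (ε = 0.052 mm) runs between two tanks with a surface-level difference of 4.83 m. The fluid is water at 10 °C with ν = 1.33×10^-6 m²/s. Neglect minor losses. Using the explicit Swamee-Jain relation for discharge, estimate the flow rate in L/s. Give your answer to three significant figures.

Swamee-Jain (Type II): Q = -0.965·√(gD⁵h_f/L)·ln[ε/(3.7D) + √(3.17ν²L/(gD³h_f))]
√(gD⁵h_f/L) = √(9.81·0.271⁵·4.83/255) = 0.01648
ε/(3.7D) = 5.19×10^-5; √(3.17ν²L/(gD³h_f)) = 3.89×10^-5
Q = -0.965·0.01648·ln(9.080×10^-5) = 0.1480 m³/s
Check: V = 2.57 m/s, Re = 5.23×10^5, f = 0.01538, h_f = 4.86 m ≈ 4.83 m ✓

Q ≈ 148 L/s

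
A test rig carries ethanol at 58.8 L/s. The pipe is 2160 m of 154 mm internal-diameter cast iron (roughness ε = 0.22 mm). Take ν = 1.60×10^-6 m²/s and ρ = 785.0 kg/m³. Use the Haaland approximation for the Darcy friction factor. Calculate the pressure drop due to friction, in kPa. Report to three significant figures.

Δp ≈ 1220 kPa

V = 4Q/(πD²) = 4·0.0588/(π·0.154²) = 3.157 m/s
Re = VD/ν = 3.157·0.154/1.60×10^-6 = 3.04×10^5 → turbulent
ε/D = 0.22/154 = 0.00143
Haaland: f = 0.02216
h_f = f(L/D)V²/(2g) = 0.02216·(2160/0.154)·3.157²/(2·9.81) = 157.9 m
Δp = ρg·h_f = 785.0·9.81·157.9 = 1216 kPa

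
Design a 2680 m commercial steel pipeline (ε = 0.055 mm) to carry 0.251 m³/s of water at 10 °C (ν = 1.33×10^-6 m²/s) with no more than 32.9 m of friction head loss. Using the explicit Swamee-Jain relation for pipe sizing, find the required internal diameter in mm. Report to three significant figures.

D ≈ 366 mm

Swamee-Jain (Type III): D = 0.66·[ε^1.25·(LQ²/(gh_f))^4.75 + ν·Q^9.4·(L/(gh_f))^5.2]^0.04
LQ²/(gh_f) = 0.5231; L/(gh_f) = 8.304
Term 1 = ε^1.25·(…)^4.75 = 2.18×10^-7; Term 2 = ν·Q^9.4·(…)^5.2 = 1.82×10^-7
D = 0.66·(2.18×10^-7 + 1.82×10^-7)^0.04 = 0.3661 m = 366 mm
Check: V = 2.38 m/s, Re = 6.56×10^5, f = 0.01465, h_f = 31.1 m ≈ 32.9 m ✓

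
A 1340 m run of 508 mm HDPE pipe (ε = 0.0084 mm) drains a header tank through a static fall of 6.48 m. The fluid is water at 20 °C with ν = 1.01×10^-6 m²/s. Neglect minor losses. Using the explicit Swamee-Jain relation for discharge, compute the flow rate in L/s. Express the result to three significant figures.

Swamee-Jain (Type II): Q = -0.965·√(gD⁵h_f/L)·ln[ε/(3.7D) + √(3.17ν²L/(gD³h_f))]
√(gD⁵h_f/L) = √(9.81·0.508⁵·6.48/1340) = 0.04006
ε/(3.7D) = 4.47×10^-6; √(3.17ν²L/(gD³h_f)) = 2.28×10^-5
Q = -0.965·0.04006·ln(2.727×10^-5) = 0.4063 m³/s
Check: V = 2.00 m/s, Re = 1.01×10^6, f = 0.01199, h_f = 6.48 m ≈ 6.48 m ✓

Q ≈ 406 L/s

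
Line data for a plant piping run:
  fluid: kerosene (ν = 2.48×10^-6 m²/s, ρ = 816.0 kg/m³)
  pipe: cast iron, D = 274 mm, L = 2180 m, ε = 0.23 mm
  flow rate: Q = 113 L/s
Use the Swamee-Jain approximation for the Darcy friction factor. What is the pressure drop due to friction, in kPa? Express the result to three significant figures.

V = 4Q/(πD²) = 4·0.113/(π·0.274²) = 1.916 m/s
Re = VD/ν = 1.916·0.274/2.48×10^-6 = 2.12×10^5 → turbulent
ε/D = 0.23/274 = 8.39×10^-4
Swamee-Jain: f = 0.02046
h_f = f(L/D)V²/(2g) = 0.02046·(2180/0.274)·1.916²/(2·9.81) = 30.47 m
Δp = ρg·h_f = 816.0·9.81·30.47 = 243.9 kPa

Δp ≈ 244 kPa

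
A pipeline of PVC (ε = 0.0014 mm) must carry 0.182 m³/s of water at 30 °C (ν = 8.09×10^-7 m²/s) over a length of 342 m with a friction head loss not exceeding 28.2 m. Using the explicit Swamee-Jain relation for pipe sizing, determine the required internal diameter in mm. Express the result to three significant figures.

Swamee-Jain (Type III): D = 0.66·[ε^1.25·(LQ²/(gh_f))^4.75 + ν·Q^9.4·(L/(gh_f))^5.2]^0.04
LQ²/(gh_f) = 0.04095; L/(gh_f) = 1.236
Term 1 = ε^1.25·(…)^4.75 = 1.23×10^-14; Term 2 = ν·Q^9.4·(…)^5.2 = 2.70×10^-13
D = 0.66·(1.23×10^-14 + 2.70×10^-13)^0.04 = 0.2078 m = 208 mm
Check: V = 5.37 m/s, Re = 1.38×10^6, f = 0.01121, h_f = 27.1 m ≈ 28.2 m ✓

D ≈ 208 mm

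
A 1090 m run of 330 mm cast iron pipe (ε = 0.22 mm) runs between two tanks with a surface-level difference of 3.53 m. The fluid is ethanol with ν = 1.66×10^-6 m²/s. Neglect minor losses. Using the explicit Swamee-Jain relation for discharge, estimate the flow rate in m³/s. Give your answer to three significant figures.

Swamee-Jain (Type II): Q = -0.965·√(gD⁵h_f/L)·ln[ε/(3.7D) + √(3.17ν²L/(gD³h_f))]
√(gD⁵h_f/L) = √(9.81·0.330⁵·3.53/1090) = 0.01115
ε/(3.7D) = 1.80×10^-4; √(3.17ν²L/(gD³h_f)) = 8.75×10^-5
Q = -0.965·0.01115·ln(2.676×10^-4) = 0.08851 m³/s
Check: V = 1.03 m/s, Re = 2.06×10^5, f = 0.01972, h_f = 3.56 m ≈ 3.53 m ✓

Q ≈ 0.0885 m³/s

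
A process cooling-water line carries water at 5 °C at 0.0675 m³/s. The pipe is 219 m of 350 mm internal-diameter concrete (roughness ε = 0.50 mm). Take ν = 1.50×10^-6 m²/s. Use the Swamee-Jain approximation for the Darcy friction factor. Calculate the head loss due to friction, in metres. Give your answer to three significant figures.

h_f ≈ 0.361 m

V = 4Q/(πD²) = 4·0.0675/(π·0.350²) = 0.7016 m/s
Re = VD/ν = 0.7016·0.350/1.50×10^-6 = 1.64×10^5 → turbulent
ε/D = 0.50/350 = 0.00143
Swamee-Jain: f = 0.02297
h_f = f(L/D)V²/(2g) = 0.02297·(219/0.350)·0.7016²/(2·9.81) = 0.3606 m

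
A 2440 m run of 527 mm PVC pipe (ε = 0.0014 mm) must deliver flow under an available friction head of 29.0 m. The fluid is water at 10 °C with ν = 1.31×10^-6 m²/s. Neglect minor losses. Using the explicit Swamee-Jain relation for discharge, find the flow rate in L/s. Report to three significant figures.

Q ≈ 724 L/s

Swamee-Jain (Type II): Q = -0.965·√(gD⁵h_f/L)·ln[ε/(3.7D) + √(3.17ν²L/(gD³h_f))]
√(gD⁵h_f/L) = √(9.81·0.527⁵·29.0/2440) = 0.06884
ε/(3.7D) = 7.18×10^-7; √(3.17ν²L/(gD³h_f)) = 1.79×10^-5
Q = -0.965·0.06884·ln(1.857×10^-5) = 0.7237 m³/s
Check: V = 3.32 m/s, Re = 1.33×10^6, f = 0.01114, h_f = 28.9 m ≈ 29.0 m ✓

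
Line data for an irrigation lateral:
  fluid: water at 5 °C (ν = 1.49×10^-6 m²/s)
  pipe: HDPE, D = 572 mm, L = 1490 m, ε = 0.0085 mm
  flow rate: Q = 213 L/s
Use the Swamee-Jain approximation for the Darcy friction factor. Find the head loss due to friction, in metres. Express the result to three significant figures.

h_f ≈ 1.31 m

V = 4Q/(πD²) = 4·0.213/(π·0.572²) = 0.8289 m/s
Re = VD/ν = 0.8289·0.572/1.49×10^-6 = 3.18×10^5 → turbulent
ε/D = 0.0085/572 = 1.49×10^-5
Swamee-Jain: f = 0.01440
h_f = f(L/D)V²/(2g) = 0.01440·(1490/0.572)·0.8289²/(2·9.81) = 1.313 m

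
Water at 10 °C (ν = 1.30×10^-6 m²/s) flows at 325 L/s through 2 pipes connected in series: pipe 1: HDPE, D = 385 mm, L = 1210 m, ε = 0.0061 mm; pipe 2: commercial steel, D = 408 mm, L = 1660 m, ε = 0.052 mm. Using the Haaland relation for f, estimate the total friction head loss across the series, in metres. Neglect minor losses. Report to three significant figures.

Pipe 1: V = 2.792 m/s, Re = 8.27×10^5, ε/D = 1.58×10^-5, f = 0.01222, h_1 = f(L/D)V²/2g = 15.26 m
Pipe 2: V = 2.486 m/s, Re = 7.80×10^5, ε/D = 1.27×10^-4, f = 0.01397, h_2 = f(L/D)V²/2g = 17.91 m
Series → Q common, losses add: H = Σh = 33.17 m

H ≈ 33.2 m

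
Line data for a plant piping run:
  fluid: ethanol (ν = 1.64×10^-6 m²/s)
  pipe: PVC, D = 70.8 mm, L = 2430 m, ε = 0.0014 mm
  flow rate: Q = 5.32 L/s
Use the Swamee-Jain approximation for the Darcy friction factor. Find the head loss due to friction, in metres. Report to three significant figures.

h_f ≈ 64.4 m

V = 4Q/(πD²) = 4·0.00532/(π·0.0708²) = 1.351 m/s
Re = VD/ν = 1.351·0.0708/1.64×10^-6 = 5.83×10^4 → turbulent
ε/D = 0.0014/70.8 = 1.98×10^-5
Swamee-Jain: f = 0.02015
h_f = f(L/D)V²/(2g) = 0.02015·(2430/0.0708)·1.351²/(2·9.81) = 64.36 m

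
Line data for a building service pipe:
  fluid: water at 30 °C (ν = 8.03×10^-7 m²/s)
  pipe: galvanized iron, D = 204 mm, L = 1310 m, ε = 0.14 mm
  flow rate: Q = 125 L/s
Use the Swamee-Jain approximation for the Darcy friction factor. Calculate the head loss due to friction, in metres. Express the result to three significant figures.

V = 4Q/(πD²) = 4·0.125/(π·0.204²) = 3.824 m/s
Re = VD/ν = 3.824·0.204/8.03×10^-7 = 9.72×10^5 → turbulent
ε/D = 0.14/204 = 6.86×10^-4
Swamee-Jain: f = 0.01846
h_f = f(L/D)V²/(2g) = 0.01846·(1310/0.204)·3.824²/(2·9.81) = 88.37 m

h_f ≈ 88.4 m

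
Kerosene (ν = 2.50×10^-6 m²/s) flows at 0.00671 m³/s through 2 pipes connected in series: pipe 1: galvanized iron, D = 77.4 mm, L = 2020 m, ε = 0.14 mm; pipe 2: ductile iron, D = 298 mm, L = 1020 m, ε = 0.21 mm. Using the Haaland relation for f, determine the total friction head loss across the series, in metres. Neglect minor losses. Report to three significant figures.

H ≈ 70.8 m

Pipe 1: V = 1.426 m/s, Re = 4.42×10^4, ε/D = 0.00181, f = 0.02616, h_1 = f(L/D)V²/2g = 70.78 m
Pipe 2: V = 0.09621 m/s, Re = 1.15×10^4, ε/D = 7.05×10^-4, f = 0.03071, h_2 = f(L/D)V²/2g = 0.04959 m
Series → Q common, losses add: H = Σh = 70.83 m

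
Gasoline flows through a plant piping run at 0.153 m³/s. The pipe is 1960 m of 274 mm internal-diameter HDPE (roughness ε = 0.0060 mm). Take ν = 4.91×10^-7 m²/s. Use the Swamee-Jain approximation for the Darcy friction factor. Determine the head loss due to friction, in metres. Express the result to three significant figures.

V = 4Q/(πD²) = 4·0.153/(π·0.274²) = 2.595 m/s
Re = VD/ν = 2.595·0.274/4.91×10^-7 = 1.45×10^6 → turbulent
ε/D = 0.0060/274 = 2.19×10^-5
Swamee-Jain: f = 0.01155
h_f = f(L/D)V²/(2g) = 0.01155·(1960/0.274)·2.595²/(2·9.81) = 28.36 m

h_f ≈ 28.4 m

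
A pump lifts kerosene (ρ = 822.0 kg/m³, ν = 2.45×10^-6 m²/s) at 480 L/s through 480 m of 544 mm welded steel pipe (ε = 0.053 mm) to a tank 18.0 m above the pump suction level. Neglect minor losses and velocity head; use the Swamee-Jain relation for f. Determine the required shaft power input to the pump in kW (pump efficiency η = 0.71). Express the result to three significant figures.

P_shaft ≈ 113 kW

V = 4Q/(πD²) = 2.065 m/s; Re = 4.59×10^5; ε/D = 9.74×10^-5; f = 0.01459
h_f = f(L/D)V²/2g = 2.797 m
Total head H = z + h_f = 18.0 + 2.797 = 20.80 m
P_hyd = ρgQH = 822.0·9.81·0.480·20.80 = 80.50 kW
P_shaft = P_hyd/η = 80.50/0.71 = 113.4 kW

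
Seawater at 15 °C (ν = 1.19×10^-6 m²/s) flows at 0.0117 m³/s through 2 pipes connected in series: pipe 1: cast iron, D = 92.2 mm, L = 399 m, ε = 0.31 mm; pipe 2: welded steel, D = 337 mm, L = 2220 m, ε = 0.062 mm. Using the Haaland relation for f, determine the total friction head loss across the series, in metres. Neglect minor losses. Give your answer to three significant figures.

H ≈ 19.0 m

Pipe 1: V = 1.752 m/s, Re = 1.36×10^5, ε/D = 0.00336, f = 0.02789, h_1 = f(L/D)V²/2g = 18.89 m
Pipe 2: V = 0.1312 m/s, Re = 3.71×10^4, ε/D = 1.84×10^-4, f = 0.02262, h_2 = f(L/D)V²/2g = 0.1307 m
Series → Q common, losses add: H = Σh = 19.02 m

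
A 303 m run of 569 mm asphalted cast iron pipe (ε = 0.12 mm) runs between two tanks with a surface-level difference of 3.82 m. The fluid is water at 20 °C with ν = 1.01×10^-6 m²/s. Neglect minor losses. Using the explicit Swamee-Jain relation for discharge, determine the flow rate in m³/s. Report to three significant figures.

Swamee-Jain (Type II): Q = -0.965·√(gD⁵h_f/L)·ln[ε/(3.7D) + √(3.17ν²L/(gD³h_f))]
√(gD⁵h_f/L) = √(9.81·0.569⁵·3.82/303) = 0.08589
ε/(3.7D) = 5.70×10^-5; √(3.17ν²L/(gD³h_f)) = 1.19×10^-5
Q = -0.965·0.08589·ln(6.891×10^-5) = 0.7942 m³/s
Check: V = 3.12 m/s, Re = 1.76×10^6, f = 0.01451, h_f = 3.84 m ≈ 3.82 m ✓

Q ≈ 0.794 m³/s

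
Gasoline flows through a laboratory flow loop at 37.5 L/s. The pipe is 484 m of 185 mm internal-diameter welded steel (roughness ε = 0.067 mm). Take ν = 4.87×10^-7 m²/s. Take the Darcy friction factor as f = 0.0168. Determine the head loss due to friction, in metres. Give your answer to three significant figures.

h_f ≈ 4.36 m

V = 4Q/(πD²) = 4·0.0375/(π·0.185²) = 1.395 m/s
h_f = f(L/D)V²/(2g) = 0.01680·(484/0.185)·1.395²/(2·9.81) = 4.360 m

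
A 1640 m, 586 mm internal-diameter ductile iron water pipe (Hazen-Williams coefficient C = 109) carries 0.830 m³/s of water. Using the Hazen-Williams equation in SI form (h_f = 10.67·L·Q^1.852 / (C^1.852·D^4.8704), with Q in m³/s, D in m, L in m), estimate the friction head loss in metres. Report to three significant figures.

h_f = 10.67·1640·0.830^1.852 / (109^1.852·0.586^4.8704) = 28.20 m

h_f ≈ 28.2 m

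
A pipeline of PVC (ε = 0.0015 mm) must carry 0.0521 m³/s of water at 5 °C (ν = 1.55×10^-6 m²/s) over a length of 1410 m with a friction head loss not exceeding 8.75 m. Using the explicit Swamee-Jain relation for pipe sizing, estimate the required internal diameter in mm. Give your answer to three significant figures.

Swamee-Jain (Type III): D = 0.66·[ε^1.25·(LQ²/(gh_f))^4.75 + ν·Q^9.4·(L/(gh_f))^5.2]^0.04
LQ²/(gh_f) = 0.04459; L/(gh_f) = 16.43
Term 1 = ε^1.25·(…)^4.75 = 2.01×10^-14; Term 2 = ν·Q^9.4·(…)^5.2 = 2.81×10^-12
D = 0.66·(2.01×10^-14 + 2.81×10^-12)^0.04 = 0.2278 m = 228 mm
Check: V = 1.28 m/s, Re = 1.88×10^5, f = 0.01578, h_f = 8.13 m ≈ 8.75 m ✓

D ≈ 228 mm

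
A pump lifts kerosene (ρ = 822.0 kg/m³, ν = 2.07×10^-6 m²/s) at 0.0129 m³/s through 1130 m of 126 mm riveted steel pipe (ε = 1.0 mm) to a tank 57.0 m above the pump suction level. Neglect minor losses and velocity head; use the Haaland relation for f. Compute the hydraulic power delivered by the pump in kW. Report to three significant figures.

P_hyd ≈ 7.77 kW

V = 4Q/(πD²) = 1.035 m/s; Re = 6.30×10^4; ε/D = 0.00794; f = 0.03618
h_f = f(L/D)V²/2g = 17.70 m
Total head H = z + h_f = 57.0 + 17.70 = 74.70 m
P_hyd = ρgQH = 822.0·9.81·0.0129·74.70 = 7.771 kW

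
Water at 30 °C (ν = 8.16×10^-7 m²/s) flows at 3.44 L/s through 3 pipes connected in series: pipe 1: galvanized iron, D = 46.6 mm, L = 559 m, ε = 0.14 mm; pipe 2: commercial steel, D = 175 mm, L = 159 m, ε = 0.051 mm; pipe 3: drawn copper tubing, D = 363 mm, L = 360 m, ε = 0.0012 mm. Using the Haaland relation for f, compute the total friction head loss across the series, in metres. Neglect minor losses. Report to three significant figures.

H ≈ 67.8 m

Pipe 1: V = 2.017 m/s, Re = 1.15×10^5, ε/D = 0.00300, f = 0.02725, h_1 = f(L/D)V²/2g = 67.78 m
Pipe 2: V = 0.1430 m/s, Re = 3.07×10^4, ε/D = 2.91×10^-4, f = 0.02385, h_2 = f(L/D)V²/2g = 0.02259 m
Pipe 3: V = 0.03324 m/s, Re = 1.48×10^4, ε/D = 3.31×10^-6, f = 0.02782, h_3 = f(L/D)V²/2g = 0.001554 m
Series → Q common, losses add: H = Σh = 67.80 m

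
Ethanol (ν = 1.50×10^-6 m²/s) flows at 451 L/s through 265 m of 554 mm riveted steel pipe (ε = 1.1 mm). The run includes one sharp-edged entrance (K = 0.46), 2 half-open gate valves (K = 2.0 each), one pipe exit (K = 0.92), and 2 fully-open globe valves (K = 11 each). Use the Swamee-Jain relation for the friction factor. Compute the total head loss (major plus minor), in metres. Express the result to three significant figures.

H_L ≈ 6.91 m

V = 4Q/(πD²) = 1.871 m/s; V²/2g = 0.1784 m
Re = 6.91×10^5, ε/D = 0.00199 → f = 0.02374 (Swamee-Jain)
Major: h_f = f(L/D)·V²/2g = 0.02374·478.3·0.1784 = 2.026 m
Minor: ΣK = 27.4; h_m = ΣK·V²/2g = 4.885 m
Total H_L = 2.026 + 4.885 = 6.911 m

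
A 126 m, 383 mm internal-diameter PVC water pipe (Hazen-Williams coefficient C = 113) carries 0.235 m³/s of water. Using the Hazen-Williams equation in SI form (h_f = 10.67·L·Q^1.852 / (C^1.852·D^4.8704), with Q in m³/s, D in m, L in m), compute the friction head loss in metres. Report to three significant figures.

h_f = 10.67·126·0.235^1.852 / (113^1.852·0.383^4.8704) = 1.554 m

h_f ≈ 1.55 m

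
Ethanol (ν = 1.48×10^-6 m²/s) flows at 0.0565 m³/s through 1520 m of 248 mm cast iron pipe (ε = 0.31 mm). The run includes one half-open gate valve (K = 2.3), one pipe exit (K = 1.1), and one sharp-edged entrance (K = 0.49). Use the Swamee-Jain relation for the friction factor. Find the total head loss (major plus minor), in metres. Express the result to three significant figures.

V = 4Q/(πD²) = 1.170 m/s; V²/2g = 0.06973 m
Re = 1.96×10^5, ε/D = 0.00125 → f = 0.02215 (Swamee-Jain)
Major: h_f = f(L/D)·V²/2g = 0.02215·6129·0.06973 = 9.466 m
Minor: ΣK = 3.89; h_m = ΣK·V²/2g = 0.2712 m
Total H_L = 9.466 + 0.2712 = 9.737 m

H_L ≈ 9.74 m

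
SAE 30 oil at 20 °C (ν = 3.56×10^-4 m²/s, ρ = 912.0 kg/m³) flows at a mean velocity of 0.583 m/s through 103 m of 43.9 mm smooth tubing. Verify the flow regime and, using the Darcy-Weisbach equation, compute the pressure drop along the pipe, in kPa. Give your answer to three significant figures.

Re = VD/ν = 0.583·0.04390/3.56×10^-4 = 71.9 → laminar (Re < 2300)
f = 64/Re = 0.8902
h_f = f(L/D)V²/(2g) = 0.8902·(103/0.04390)·0.583²/(2·9.81) = 36.18 m
Δp = ρg·h_f = 912.0·9.81·36.18 = 323.7 kPa

Δp ≈ 324 kPa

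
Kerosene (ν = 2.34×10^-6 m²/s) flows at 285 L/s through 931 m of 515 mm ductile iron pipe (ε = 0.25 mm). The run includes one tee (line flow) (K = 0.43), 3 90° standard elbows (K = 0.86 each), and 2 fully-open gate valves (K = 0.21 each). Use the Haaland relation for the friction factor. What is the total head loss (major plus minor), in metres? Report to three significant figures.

H_L ≈ 3.43 m

V = 4Q/(πD²) = 1.368 m/s; V²/2g = 0.09541 m
Re = 3.01×10^5, ε/D = 4.85×10^-4 → f = 0.01798 (Haaland)
Major: h_f = f(L/D)·V²/2g = 0.01798·1808·0.09541 = 3.102 m
Minor: ΣK = 3.43; h_m = ΣK·V²/2g = 0.3272 m
Total H_L = 3.102 + 0.3272 = 3.429 m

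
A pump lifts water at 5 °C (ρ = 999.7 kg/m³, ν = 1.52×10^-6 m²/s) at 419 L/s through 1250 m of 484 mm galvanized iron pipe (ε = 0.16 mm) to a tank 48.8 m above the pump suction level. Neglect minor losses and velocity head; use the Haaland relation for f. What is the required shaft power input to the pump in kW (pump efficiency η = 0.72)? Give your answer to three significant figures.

P_shaft ≈ 341 kW

V = 4Q/(πD²) = 2.277 m/s; Re = 7.25×10^5; ε/D = 3.31×10^-4; f = 0.01608
h_f = f(L/D)V²/2g = 10.98 m
Total head H = z + h_f = 48.8 + 10.98 = 59.78 m
P_hyd = ρgQH = 999.7·9.81·0.419·59.78 = 245.6 kW
P_shaft = P_hyd/η = 245.6/0.72 = 341.2 kW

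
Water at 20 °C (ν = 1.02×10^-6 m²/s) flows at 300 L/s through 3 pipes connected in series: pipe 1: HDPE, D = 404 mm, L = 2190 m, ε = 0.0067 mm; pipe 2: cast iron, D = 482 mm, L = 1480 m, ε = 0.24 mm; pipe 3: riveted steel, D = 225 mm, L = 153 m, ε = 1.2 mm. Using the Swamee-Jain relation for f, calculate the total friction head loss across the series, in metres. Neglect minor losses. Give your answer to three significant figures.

Pipe 1: V = 2.340 m/s, Re = 9.27×10^5, ε/D = 1.66×10^-5, f = 0.01214, h_1 = f(L/D)V²/2g = 18.37 m
Pipe 2: V = 1.644 m/s, Re = 7.77×10^5, ε/D = 4.98×10^-4, f = 0.01743, h_2 = f(L/D)V²/2g = 7.374 m
Pipe 3: V = 7.545 m/s, Re = 1.66×10^6, ε/D = 0.00533, f = 0.03106, h_3 = f(L/D)V²/2g = 61.29 m
Series → Q common, losses add: H = Σh = 87.03 m

H ≈ 87.0 m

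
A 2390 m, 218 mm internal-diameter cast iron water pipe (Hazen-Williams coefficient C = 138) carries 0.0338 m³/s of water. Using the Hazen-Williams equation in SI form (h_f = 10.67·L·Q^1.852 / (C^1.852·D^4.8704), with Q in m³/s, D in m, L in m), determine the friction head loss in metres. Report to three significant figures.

h_f ≈ 8.73 m

h_f = 10.67·2390·0.0338^1.852 / (138^1.852·0.218^4.8704) = 8.731 m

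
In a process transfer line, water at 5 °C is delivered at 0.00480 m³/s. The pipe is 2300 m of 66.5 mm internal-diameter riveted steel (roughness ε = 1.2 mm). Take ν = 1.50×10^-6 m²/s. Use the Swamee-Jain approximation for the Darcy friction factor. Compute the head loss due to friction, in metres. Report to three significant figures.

V = 4Q/(πD²) = 4·0.00480/(π·0.0665²) = 1.382 m/s
Re = VD/ν = 1.382·0.0665/1.50×10^-6 = 6.13×10^4 → turbulent
ε/D = 1.2/66.5 = 0.0180
Swamee-Jain: f = 0.04778
h_f = f(L/D)V²/(2g) = 0.04778·(2300/0.0665)·1.382²/(2·9.81) = 160.9 m

h_f ≈ 161 m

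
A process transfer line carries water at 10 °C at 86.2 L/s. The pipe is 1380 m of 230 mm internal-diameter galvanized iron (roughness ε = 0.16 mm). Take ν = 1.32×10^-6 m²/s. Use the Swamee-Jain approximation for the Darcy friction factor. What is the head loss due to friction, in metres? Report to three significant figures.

V = 4Q/(πD²) = 4·0.0862/(π·0.230²) = 2.075 m/s
Re = VD/ν = 2.075·0.230/1.32×10^-6 = 3.62×10^5 → turbulent
ε/D = 0.16/230 = 6.96×10^-4
Swamee-Jain: f = 0.01918
h_f = f(L/D)V²/(2g) = 0.01918·(1380/0.230)·2.075²/(2·9.81) = 25.24 m

h_f ≈ 25.2 m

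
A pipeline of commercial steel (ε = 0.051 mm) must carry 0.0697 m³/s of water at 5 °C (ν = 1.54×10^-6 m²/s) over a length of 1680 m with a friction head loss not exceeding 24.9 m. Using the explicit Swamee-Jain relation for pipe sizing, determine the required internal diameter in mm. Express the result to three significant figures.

D ≈ 217 mm

Swamee-Jain (Type III): D = 0.66·[ε^1.25·(LQ²/(gh_f))^4.75 + ν·Q^9.4·(L/(gh_f))^5.2]^0.04
LQ²/(gh_f) = 0.03341; L/(gh_f) = 6.878
Term 1 = ε^1.25·(…)^4.75 = 4.20×10^-13; Term 2 = ν·Q^9.4·(…)^5.2 = 4.66×10^-13
D = 0.66·(4.20×10^-13 + 4.66×10^-13)^0.04 = 0.2175 m = 217 mm
Check: V = 1.88 m/s, Re = 2.65×10^5, f = 0.01680, h_f = 23.3 m ≈ 24.9 m ✓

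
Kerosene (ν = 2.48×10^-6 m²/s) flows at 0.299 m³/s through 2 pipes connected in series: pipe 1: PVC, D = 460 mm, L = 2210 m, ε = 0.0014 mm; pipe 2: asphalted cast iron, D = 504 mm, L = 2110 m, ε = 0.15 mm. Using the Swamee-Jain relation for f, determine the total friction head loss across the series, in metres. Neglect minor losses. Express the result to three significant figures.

Pipe 1: V = 1.799 m/s, Re = 3.34×10^5, ε/D = 3.04×10^-6, f = 0.01413, h_1 = f(L/D)V²/2g = 11.20 m
Pipe 2: V = 1.499 m/s, Re = 3.05×10^5, ε/D = 2.98×10^-4, f = 0.01702, h_2 = f(L/D)V²/2g = 8.158 m
Series → Q common, losses add: H = Σh = 19.36 m

H ≈ 19.4 m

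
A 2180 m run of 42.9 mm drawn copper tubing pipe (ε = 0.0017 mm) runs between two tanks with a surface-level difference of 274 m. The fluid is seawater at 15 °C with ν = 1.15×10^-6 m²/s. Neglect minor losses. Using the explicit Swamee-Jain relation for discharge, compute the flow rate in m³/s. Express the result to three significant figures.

Swamee-Jain (Type II): Q = -0.965·√(gD⁵h_f/L)·ln[ε/(3.7D) + √(3.17ν²L/(gD³h_f))]
√(gD⁵h_f/L) = √(9.81·0.0429⁵·274/2180) = 4.233×10^-4
ε/(3.7D) = 1.07×10^-5; √(3.17ν²L/(gD³h_f)) = 2.08×10^-4
Q = -0.965·4.233×10^-4·ln(2.182×10^-4) = 0.003443 m³/s
Check: V = 2.38 m/s, Re = 8.89×10^4, f = 0.01854, h_f = 272 m ≈ 274 m ✓

Q ≈ 0.00344 m³/s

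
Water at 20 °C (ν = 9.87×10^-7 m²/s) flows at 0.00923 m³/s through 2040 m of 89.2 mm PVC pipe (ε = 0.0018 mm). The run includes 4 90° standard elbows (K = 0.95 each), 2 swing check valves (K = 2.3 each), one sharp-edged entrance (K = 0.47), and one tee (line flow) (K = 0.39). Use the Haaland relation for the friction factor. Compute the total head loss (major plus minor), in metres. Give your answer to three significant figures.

V = 4Q/(πD²) = 1.477 m/s; V²/2g = 0.1112 m
Re = 1.33×10^5, ε/D = 2.02×10^-5 → f = 0.01689 (Haaland)
Major: h_f = f(L/D)·V²/2g = 0.01689·22870·0.1112 = 42.95 m
Minor: ΣK = 9.26; h_m = ΣK·V²/2g = 1.030 m
Total H_L = 42.95 + 1.030 = 43.98 m

H_L ≈ 44.0 m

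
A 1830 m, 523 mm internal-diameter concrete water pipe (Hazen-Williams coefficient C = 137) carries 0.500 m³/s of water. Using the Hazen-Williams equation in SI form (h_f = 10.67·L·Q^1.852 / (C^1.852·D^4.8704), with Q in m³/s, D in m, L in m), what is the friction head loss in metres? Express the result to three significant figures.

h_f ≈ 14.0 m

h_f = 10.67·1830·0.500^1.852 / (137^1.852·0.523^4.8704) = 14.03 m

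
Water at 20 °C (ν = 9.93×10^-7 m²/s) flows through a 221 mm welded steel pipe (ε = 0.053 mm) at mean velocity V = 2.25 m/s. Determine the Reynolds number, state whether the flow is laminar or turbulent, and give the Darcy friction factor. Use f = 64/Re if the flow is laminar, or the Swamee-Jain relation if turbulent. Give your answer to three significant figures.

Re = VD/ν = 2.250·0.221/9.93×10^-7 = 5.01×10^5
Re > 4000 → turbulent; ε/D = 2.40×10^-4
Swamee-Jain: f = 0.01587

Re ≈ 5.01×10^5; turbulent; f ≈ 0.0159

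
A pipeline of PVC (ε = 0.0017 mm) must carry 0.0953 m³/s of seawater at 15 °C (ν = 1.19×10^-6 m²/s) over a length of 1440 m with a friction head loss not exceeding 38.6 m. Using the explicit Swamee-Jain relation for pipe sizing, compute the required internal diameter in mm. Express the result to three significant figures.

D ≈ 209 mm

Swamee-Jain (Type III): D = 0.66·[ε^1.25·(LQ²/(gh_f))^4.75 + ν·Q^9.4·(L/(gh_f))^5.2]^0.04
LQ²/(gh_f) = 0.03454; L/(gh_f) = 3.803
Term 1 = ε^1.25·(…)^4.75 = 7.00×10^-15; Term 2 = ν·Q^9.4·(…)^5.2 = 3.13×10^-13
D = 0.66·(7.00×10^-15 + 3.13×10^-13)^0.04 = 0.2088 m = 209 mm
Check: V = 2.78 m/s, Re = 4.88×10^5, f = 0.01328, h_f = 36.1 m ≈ 38.6 m ✓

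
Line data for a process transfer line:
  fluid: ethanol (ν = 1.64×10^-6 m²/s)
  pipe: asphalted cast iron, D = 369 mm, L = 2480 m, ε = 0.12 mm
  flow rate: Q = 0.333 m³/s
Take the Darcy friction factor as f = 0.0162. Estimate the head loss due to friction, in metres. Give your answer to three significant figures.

V = 4Q/(πD²) = 4·0.333/(π·0.369²) = 3.114 m/s
h_f = f(L/D)V²/(2g) = 0.01620·(2480/0.369)·3.114²/(2·9.81) = 53.81 m

h_f ≈ 53.8 m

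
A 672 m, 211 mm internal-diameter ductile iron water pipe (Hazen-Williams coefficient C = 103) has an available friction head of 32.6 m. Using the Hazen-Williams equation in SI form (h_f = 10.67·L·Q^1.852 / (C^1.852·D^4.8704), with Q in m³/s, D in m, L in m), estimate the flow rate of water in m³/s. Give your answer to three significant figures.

Rearranging: Q = [h_f·C^1.852·D^4.8704 / (10.67·L)]^(1/1.852)
Q = [32.6·103^1.852·0.211^4.8704 / (10.67·672)]^0.540 = 0.09356 m³/s

Q ≈ 0.0936 m³/s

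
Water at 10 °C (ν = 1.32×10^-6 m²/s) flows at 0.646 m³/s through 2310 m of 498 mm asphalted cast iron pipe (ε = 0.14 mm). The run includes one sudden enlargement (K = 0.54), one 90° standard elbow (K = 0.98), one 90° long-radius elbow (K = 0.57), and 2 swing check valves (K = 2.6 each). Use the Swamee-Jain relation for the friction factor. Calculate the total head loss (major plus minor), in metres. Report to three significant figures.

H_L ≈ 44.2 m

V = 4Q/(πD²) = 3.317 m/s; V²/2g = 0.5606 m
Re = 1.25×10^6, ε/D = 2.81×10^-4 → f = 0.01544 (Swamee-Jain)
Major: h_f = f(L/D)·V²/2g = 0.01544·4639·0.5606 = 40.15 m
Minor: ΣK = 7.29; h_m = ΣK·V²/2g = 4.087 m
Total H_L = 40.15 + 4.087 = 44.24 m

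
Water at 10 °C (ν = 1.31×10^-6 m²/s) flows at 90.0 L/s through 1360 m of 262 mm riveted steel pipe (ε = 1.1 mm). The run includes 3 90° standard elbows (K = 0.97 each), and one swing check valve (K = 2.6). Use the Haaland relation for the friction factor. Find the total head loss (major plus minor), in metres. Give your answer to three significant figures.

V = 4Q/(πD²) = 1.669 m/s; V²/2g = 0.1420 m
Re = 3.34×10^5, ε/D = 0.00420 → f = 0.02917 (Haaland)
Major: h_f = f(L/D)·V²/2g = 0.02917·5191·0.1420 = 21.51 m
Minor: ΣK = 5.51; h_m = ΣK·V²/2g = 0.7826 m
Total H_L = 21.51 + 0.7826 = 22.29 m

H_L ≈ 22.3 m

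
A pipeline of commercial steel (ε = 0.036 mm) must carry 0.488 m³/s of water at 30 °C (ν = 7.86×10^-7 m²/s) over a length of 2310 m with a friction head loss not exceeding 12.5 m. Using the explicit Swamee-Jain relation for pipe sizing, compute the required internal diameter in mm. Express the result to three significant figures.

D ≈ 542 mm

Swamee-Jain (Type III): D = 0.66·[ε^1.25·(LQ²/(gh_f))^4.75 + ν·Q^9.4·(L/(gh_f))^5.2]^0.04
LQ²/(gh_f) = 4.486; L/(gh_f) = 18.84
Term 1 = ε^1.25·(…)^4.75 = 0.00348; Term 2 = ν·Q^9.4·(…)^5.2 = 0.00395
D = 0.66·(0.00348 + 0.00395)^0.04 = 0.5425 m = 542 mm
Check: V = 2.11 m/s, Re = 1.46×10^6, f = 0.01254, h_f = 12.1 m ≈ 12.5 m ✓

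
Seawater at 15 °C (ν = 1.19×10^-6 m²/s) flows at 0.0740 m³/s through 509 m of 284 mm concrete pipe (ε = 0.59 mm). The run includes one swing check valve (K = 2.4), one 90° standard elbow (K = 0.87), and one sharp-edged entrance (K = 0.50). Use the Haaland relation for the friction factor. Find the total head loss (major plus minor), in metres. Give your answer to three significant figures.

H_L ≈ 3.29 m

V = 4Q/(πD²) = 1.168 m/s; V²/2g = 0.06955 m
Re = 2.79×10^5, ε/D = 0.00208 → f = 0.02426 (Haaland)
Major: h_f = f(L/D)·V²/2g = 0.02426·1792·0.06955 = 3.024 m
Minor: ΣK = 3.77; h_m = ΣK·V²/2g = 0.2622 m
Total H_L = 3.024 + 0.2622 = 3.287 m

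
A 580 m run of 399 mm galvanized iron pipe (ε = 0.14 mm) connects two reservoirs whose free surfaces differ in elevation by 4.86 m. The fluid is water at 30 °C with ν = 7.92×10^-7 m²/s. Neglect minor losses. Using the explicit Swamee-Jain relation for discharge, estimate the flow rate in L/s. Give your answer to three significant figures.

Swamee-Jain (Type II): Q = -0.965·√(gD⁵h_f/L)·ln[ε/(3.7D) + √(3.17ν²L/(gD³h_f))]
√(gD⁵h_f/L) = √(9.81·0.399⁵·4.86/580) = 0.02883
ε/(3.7D) = 9.48×10^-5; √(3.17ν²L/(gD³h_f)) = 1.95×10^-5
Q = -0.965·0.02883·ln(1.143×10^-4) = 0.2525 m³/s
Check: V = 2.02 m/s, Re = 1.02×10^6, f = 0.01618, h_f = 4.89 m ≈ 4.86 m ✓

Q ≈ 253 L/s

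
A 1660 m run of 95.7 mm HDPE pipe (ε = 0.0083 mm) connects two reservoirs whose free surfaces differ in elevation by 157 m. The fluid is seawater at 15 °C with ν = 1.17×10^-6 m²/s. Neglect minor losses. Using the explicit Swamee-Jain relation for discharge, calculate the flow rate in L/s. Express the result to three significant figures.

Swamee-Jain (Type II): Q = -0.965·√(gD⁵h_f/L)·ln[ε/(3.7D) + √(3.17ν²L/(gD³h_f))]
√(gD⁵h_f/L) = √(9.81·0.0957⁵·157/1660) = 0.002729
ε/(3.7D) = 2.34×10^-5; √(3.17ν²L/(gD³h_f)) = 7.30×10^-5
Q = -0.965·0.002729·ln(9.649×10^-5) = 0.02435 m³/s
Check: V = 3.39 m/s, Re = 2.77×10^5, f = 0.01549, h_f = 157 m ≈ 157 m ✓

Q ≈ 24.3 L/s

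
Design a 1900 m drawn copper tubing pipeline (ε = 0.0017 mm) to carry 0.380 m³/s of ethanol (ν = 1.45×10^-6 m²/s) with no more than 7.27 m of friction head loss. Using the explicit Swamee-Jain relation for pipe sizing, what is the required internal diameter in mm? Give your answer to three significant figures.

D ≈ 530 mm

Swamee-Jain (Type III): D = 0.66·[ε^1.25·(LQ²/(gh_f))^4.75 + ν·Q^9.4·(L/(gh_f))^5.2]^0.04
LQ²/(gh_f) = 3.847; L/(gh_f) = 26.64
Term 1 = ε^1.25·(…)^4.75 = 3.69×10^-5; Term 2 = ν·Q^9.4·(…)^5.2 = 0.00421
D = 0.66·(3.69×10^-5 + 0.00421)^0.04 = 0.5305 m = 530 mm
Check: V = 1.72 m/s, Re = 6.29×10^5, f = 0.01263, h_f = 6.82 m ≈ 7.27 m ✓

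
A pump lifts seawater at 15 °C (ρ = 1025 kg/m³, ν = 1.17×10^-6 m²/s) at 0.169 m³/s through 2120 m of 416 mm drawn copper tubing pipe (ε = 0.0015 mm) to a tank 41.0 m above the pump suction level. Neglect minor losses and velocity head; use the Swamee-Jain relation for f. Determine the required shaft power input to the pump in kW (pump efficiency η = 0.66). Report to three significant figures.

V = 4Q/(πD²) = 1.243 m/s; Re = 4.42×10^5; ε/D = 3.61×10^-6; f = 0.01344
h_f = f(L/D)V²/2g = 5.396 m
Total head H = z + h_f = 41.0 + 5.396 = 46.40 m
P_hyd = ρgQH = 1025·9.81·0.169·46.40 = 78.84 kW
P_shaft = P_hyd/η = 78.84/0.66 = 119.5 kW

P_shaft ≈ 119 kW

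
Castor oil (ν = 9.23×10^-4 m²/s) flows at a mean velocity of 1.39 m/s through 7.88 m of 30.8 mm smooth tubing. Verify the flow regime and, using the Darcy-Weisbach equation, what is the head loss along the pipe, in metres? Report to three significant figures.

Re = VD/ν = 1.39·0.03080/9.23×10^-4 = 46.4 → laminar (Re < 2300)
f = 64/Re = 1.380
h_f = f(L/D)V²/(2g) = 1.380·(7.88/0.03080)·1.39²/(2·9.81) = 34.76 m

h_f ≈ 34.8 m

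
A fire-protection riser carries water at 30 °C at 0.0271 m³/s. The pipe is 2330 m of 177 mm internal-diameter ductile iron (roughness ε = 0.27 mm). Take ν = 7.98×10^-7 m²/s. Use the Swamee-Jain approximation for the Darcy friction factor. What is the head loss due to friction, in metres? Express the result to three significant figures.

V = 4Q/(πD²) = 4·0.0271/(π·0.177²) = 1.101 m/s
Re = VD/ν = 1.101·0.177/7.98×10^-7 = 2.44×10^5 → turbulent
ε/D = 0.27/177 = 0.00153
Swamee-Jain: f = 0.02286
h_f = f(L/D)V²/(2g) = 0.02286·(2330/0.177)·1.101²/(2·9.81) = 18.61 m

h_f ≈ 18.6 m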